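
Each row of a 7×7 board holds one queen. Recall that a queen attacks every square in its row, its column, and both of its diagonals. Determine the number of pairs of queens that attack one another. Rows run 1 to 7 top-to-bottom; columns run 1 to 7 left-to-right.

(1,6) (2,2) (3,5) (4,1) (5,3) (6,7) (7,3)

2

Same column: (5,3)–(7,3) (column 3).
Same diagonal: (3,5)–(5,3) (|3−5| = |5−3| = 2).
Total attacking pairs: 2.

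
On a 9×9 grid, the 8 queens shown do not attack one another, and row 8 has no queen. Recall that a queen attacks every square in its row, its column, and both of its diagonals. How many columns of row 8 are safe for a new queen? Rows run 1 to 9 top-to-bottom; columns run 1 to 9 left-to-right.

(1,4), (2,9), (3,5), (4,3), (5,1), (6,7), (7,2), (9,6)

1

(1,4) attacks row 8 at column 4.
(2,9) attacks row 8 at column 9 and diagonals 3.
(3,5) attacks row 8 at column 5.
(4,3) attacks row 8 at column 3 and diagonals 7.
(5,1) attacks row 8 at column 1 and diagonals 4.
(6,7) attacks row 8 at column 7 and diagonals 5, 9.
(7,2) attacks row 8 at column 2 and diagonals 1, 3.
(9,6) attacks row 8 at column 6 and diagonals 5, 7.
Attacked columns: {1, 2, 3, 4, 5, 6, 7, 9}. Safe: {8}.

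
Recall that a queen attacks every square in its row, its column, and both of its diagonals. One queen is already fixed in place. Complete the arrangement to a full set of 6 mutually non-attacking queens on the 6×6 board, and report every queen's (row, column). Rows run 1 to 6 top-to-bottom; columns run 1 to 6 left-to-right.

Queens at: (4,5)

Row 1: attacked by (4,5)→{2,5}. Safe: 1, 3, 4, 6. Place at column 3.
Row 2: attacked by (1,3)→{2,3,4}; (4,5)→{3,5}. Safe: 1, 6. Place at column 6.
Row 3: attacked by (1,3)→{1,3,5}; (2,6)→{5,6}; (4,5)→{4,5,6}. Safe: 2. Place at column 2.
Row 5: attacked by (1,3)→{3}; (2,6)→{3,6}; (3,2)→{2,4}; (4,5)→{4,5,6}. Safe: 1. Place at column 1.
Row 6: attacked by (1,3)→{3}; (2,6)→{2,6}; (3,2)→{2,5}; (4,5)→{3,5}; (5,1)→{1,2}. Safe: 4. Place at column 4.
Columns [3, 6, 2, 5, 1, 4], r−c [-2, -4, 1, -1, 4, 2], r+c [4, 8, 5, 9, 6, 10] are all distinct, so no two queens attack.

(1,3) (2,6) (3,2) (4,5) (5,1) (6,4)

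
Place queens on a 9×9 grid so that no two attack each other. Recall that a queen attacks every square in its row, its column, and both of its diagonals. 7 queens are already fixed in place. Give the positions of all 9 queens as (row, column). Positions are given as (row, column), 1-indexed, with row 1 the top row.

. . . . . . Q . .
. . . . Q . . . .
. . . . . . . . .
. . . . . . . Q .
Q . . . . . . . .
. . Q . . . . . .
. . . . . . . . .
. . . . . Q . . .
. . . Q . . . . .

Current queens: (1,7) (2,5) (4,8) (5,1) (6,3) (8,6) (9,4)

(1,7) (2,5) (3,2) (4,8) (5,1) (6,3) (7,9) (8,6) (9,4)

Row 3: attacked by (1,7)→{5,7,9}; (2,5)→{4,5,6}; (4,8)→{7,8,9}; (5,1)→{1,3}; (6,3)→{3,6}; (8,6)→{1,6}; (9,4)→{4}. Safe: 2. Place at column 2.
Row 7: attacked by (1,7)→{1,7}; (2,5)→{5}; (3,2)→{2,6}; (4,8)→{5,8}; (5,1)→{1,3}; (6,3)→{2,3,4}; (8,6)→{5,6,7}; (9,4)→{2,4,6}. Safe: 9. Place at column 9.
Columns [7, 5, 2, 8, 1, 3, 9, 6, 4], r−c [-6, -3, 1, -4, 4, 3, -2, 2, 5], r+c [8, 7, 5, 12, 6, 9, 16, 14, 13] are all distinct, so no two queens attack.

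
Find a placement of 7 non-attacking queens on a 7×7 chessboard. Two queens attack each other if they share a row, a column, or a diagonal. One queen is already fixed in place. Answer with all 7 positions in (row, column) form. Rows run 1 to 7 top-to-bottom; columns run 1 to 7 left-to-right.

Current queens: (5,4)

(1,3) (2,5) (3,7) (4,2) (5,4) (6,6) (7,1)

Row 1: attacked by (5,4)→{4}. Safe: 1, 2, 3, 5, 6, 7. Place at column 3.
Row 2: attacked by (1,3)→{2,3,4}; (5,4)→{1,4,7}. Safe: 5, 6. Place at column 5.
Row 3: attacked by (1,3)→{1,3,5}; (2,5)→{4,5,6}; (5,4)→{2,4,6}. Safe: 7. Place at column 7.
Row 4: attacked by (1,3)→{3,6}; (2,5)→{3,5,7}; (3,7)→{6,7}; (5,4)→{3,4,5}. Safe: 1, 2. Place at column 2.
Row 6: attacked by (1,3)→{3}; (2,5)→{1,5}; (3,7)→{4,7}; (4,2)→{2,4}; (5,4)→{3,4,5}. Safe: 6. Place at column 6.
Row 7: attacked by (1,3)→{3}; (2,5)→{5}; (3,7)→{3,7}; (4,2)→{2,5}; (5,4)→{2,4,6}; (6,6)→{5,6,7}. Safe: 1. Place at column 1.
Columns [3, 5, 7, 2, 4, 6, 1], r−c [-2, -3, -4, 2, 1, 0, 6], r+c [4, 7, 10, 6, 9, 12, 8] are all distinct, so no two queens attack.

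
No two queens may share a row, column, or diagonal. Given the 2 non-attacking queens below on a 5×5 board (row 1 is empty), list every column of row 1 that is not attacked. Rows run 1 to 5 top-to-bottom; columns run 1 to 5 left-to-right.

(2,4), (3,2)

columns 1

(2,4) attacks row 1 at column 4 and diagonals 3, 5.
(3,2) attacks row 1 at column 2 and diagonals 4.
Attacked columns: {2, 3, 4, 5}. Safe: {1}.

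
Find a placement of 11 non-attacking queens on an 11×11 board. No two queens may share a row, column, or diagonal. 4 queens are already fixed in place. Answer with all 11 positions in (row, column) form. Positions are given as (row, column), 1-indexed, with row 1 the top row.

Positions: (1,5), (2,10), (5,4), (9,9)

(1,5) (2,10) (3,1) (4,6) (5,4) (6,2) (7,8) (8,11) (9,9) (10,7) (11,3)

Row 3: attacked by (1,5)→{3,5,7}; (2,10)→{9,10,11}; (5,4)→{2,4,6}; (9,9)→{3,9}. Safe: 1, 8. Place at column 1.
Row 4: attacked by (1,5)→{2,5,8}; (2,10)→{8,10}; (3,1)→{1,2}; (5,4)→{3,4,5}; (9,9)→{4,9}. Safe: 6, 7, 11. Place at column 6.
Row 6: attacked by (1,5)→{5,10}; (2,10)→{6,10}; (3,1)→{1,4}; (4,6)→{4,6,8}; (5,4)→{3,4,5}; (9,9)→{6,9}. Safe: 2, 7, 11. Place at column 2.
Row 7: attacked by (1,5)→{5,11}; (2,10)→{5,10}; (3,1)→{1,5}; (4,6)→{3,6,9}; (5,4)→{2,4,6}; (6,2)→{1,2,3}; (9,9)→{7,9,11}. Safe: 8. Place at column 8.
Row 8: attacked by (1,5)→{5}; (2,10)→{4,10}; (3,1)→{1,6}; (4,6)→{2,6,10}; (5,4)→{1,4,7}; (6,2)→{2,4}; (7,8)→{7,8,9}; (9,9)→{8,9,10}. Safe: 3, 11. Place at column 11.
Row 10: attacked by (1,5)→{5}; (2,10)→{2,10}; (3,1)→{1,8}; (4,6)→{6}; (5,4)→{4,9}; (6,2)→{2,6}; (7,8)→{5,8,11}; (8,11)→{9,11}; (9,9)→{8,9,10}. Safe: 3, 7. Place at column 7.
Row 11: attacked by (1,5)→{5}; (2,10)→{1,10}; (3,1)→{1,9}; (4,6)→{6}; (5,4)→{4,10}; (6,2)→{2,7}; (7,8)→{4,8}; (8,11)→{8,11}; (9,9)→{7,9,11}; (10,7)→{6,7,8}. Safe: 3. Place at column 3.
Columns [5, 10, 1, 6, 4, 2, 8, 11, 9, 7, 3], r−c [-4, -8, 2, -2, 1, 4, -1, -3, 0, 3, 8], r+c [6, 12, 4, 10, 9, 8, 15, 19, 18, 17, 14] are all distinct, so no two queens attack.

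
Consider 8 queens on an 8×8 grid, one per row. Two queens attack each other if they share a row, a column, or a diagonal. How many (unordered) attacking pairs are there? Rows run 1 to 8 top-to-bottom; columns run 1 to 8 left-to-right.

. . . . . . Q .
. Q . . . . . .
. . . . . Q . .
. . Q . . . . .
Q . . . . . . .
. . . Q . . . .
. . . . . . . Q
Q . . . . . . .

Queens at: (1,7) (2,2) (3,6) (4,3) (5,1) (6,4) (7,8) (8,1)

Same column: (5,1)–(8,1) (column 1).
Same diagonal: (3,6)–(8,1) (|3−8| = |6−1| = 5).
Total attacking pairs: 2.

2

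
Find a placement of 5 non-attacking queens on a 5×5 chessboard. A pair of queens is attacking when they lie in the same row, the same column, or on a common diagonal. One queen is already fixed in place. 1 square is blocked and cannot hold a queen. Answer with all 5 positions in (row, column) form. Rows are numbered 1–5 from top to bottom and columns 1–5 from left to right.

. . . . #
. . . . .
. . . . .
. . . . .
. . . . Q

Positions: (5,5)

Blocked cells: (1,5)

(1,2) (2,4) (3,1) (4,3) (5,5)

Row 1: attacked by (5,5)→{1,5}. Blocked: 5. Safe: 2, 3, 4. Place at column 2.
Row 2: attacked by (1,2)→{1,2,3}; (5,5)→{2,5}. Safe: 4. Place at column 4.
Row 3: attacked by (1,2)→{2,4}; (2,4)→{3,4,5}; (5,5)→{3,5}. Safe: 1. Place at column 1.
Row 4: attacked by (1,2)→{2,5}; (2,4)→{2,4}; (3,1)→{1,2}; (5,5)→{4,5}. Safe: 3. Place at column 3.
Columns [2, 4, 1, 3, 5], r−c [-1, -2, 2, 1, 0], r+c [3, 6, 4, 7, 10] are all distinct, so no two queens attack.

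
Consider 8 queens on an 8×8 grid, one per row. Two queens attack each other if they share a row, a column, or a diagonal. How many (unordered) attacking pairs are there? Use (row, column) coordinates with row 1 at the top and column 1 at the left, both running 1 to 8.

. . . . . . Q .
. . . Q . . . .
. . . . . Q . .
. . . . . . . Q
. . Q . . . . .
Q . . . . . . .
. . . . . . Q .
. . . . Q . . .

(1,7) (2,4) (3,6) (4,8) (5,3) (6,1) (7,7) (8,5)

2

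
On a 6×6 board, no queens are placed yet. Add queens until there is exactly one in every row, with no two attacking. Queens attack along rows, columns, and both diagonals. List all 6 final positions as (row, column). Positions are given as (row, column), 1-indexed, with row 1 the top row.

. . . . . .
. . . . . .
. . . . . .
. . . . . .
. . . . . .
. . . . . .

Row 1: Safe: 1, 2, 3, 4, 5, 6. Place at column 3.
Row 2: attacked by (1,3)→{2,3,4}. Safe: 1, 5, 6. Place at column 6.
Row 3: attacked by (1,3)→{1,3,5}; (2,6)→{5,6}. Safe: 2, 4. Place at column 2.
Row 4: attacked by (1,3)→{3,6}; (2,6)→{4,6}; (3,2)→{1,2,3}. Safe: 5. Place at column 5.
Row 5: attacked by (1,3)→{3}; (2,6)→{3,6}; (3,2)→{2,4}; (4,5)→{4,5,6}. Safe: 1. Place at column 1.
Row 6: attacked by (1,3)→{3}; (2,6)→{2,6}; (3,2)→{2,5}; (4,5)→{3,5}; (5,1)→{1,2}. Safe: 4. Place at column 4.
Columns [3, 6, 2, 5, 1, 4], r−c [-2, -4, 1, -1, 4, 2], r+c [4, 8, 5, 9, 6, 10] are all distinct, so no two queens attack.

(1,3) (2,6) (3,2) (4,5) (5,1) (6,4)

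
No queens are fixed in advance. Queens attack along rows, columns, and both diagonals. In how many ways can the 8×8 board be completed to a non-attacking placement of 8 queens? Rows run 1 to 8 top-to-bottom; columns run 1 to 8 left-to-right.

Branch on row 1: col 1 → 4; col 2 → 8; col 3 → 16; col 4 → 18; col 5 → 18; col 6 → 16; col 7 → 8; col 8 → 4.
Sum: 4 + 8 + 16 + 18 + 18 + 16 + 8 + 4 = 92.
(This is the classic 8-queens count.)

92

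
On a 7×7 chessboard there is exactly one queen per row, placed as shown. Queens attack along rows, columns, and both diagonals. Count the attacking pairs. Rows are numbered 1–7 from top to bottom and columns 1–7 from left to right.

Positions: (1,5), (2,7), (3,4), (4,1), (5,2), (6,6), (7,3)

2

Same diagonal: (3,4)–(5,2) (|3−5| = |4−2| = 2); (4,1)–(5,2) (|4−5| = |1−2| = 1).
Total attacking pairs: 2.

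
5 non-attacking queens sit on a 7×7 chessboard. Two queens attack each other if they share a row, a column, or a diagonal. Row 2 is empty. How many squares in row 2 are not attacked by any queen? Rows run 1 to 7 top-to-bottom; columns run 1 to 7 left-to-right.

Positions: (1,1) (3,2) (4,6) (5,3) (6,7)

1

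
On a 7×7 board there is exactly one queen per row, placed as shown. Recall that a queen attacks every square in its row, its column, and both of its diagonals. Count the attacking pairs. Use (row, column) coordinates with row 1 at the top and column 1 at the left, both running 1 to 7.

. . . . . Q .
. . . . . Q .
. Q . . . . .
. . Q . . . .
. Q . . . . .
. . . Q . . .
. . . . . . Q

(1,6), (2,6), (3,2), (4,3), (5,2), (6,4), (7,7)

Same column: (1,6)–(2,6) (column 6); (3,2)–(5,2) (column 2).
Same diagonal: (1,6)–(4,3) (|1−4| = |6−3| = 3); (1,6)–(5,2) (|1−5| = |6−2| = 4); (3,2)–(4,3) (|3−4| = |2−3| = 1); (4,3)–(5,2) (|4−5| = |3−2| = 1).
Total attacking pairs: 6.

6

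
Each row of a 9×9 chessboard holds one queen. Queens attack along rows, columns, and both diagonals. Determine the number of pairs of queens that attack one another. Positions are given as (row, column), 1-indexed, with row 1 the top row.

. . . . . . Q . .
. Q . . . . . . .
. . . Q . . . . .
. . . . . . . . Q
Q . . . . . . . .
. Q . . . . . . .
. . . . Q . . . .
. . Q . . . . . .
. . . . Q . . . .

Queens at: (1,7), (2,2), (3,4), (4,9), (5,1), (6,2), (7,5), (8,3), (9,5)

6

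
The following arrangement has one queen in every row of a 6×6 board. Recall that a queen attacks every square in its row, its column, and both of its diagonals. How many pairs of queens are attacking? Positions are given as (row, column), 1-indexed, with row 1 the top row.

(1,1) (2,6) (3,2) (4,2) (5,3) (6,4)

Same column: (3,2)–(4,2) (column 2).
Same diagonal: (2,6)–(5,3) (|2−5| = |6−3| = 3); (4,2)–(5,3) (|4−5| = |2−3| = 1); (4,2)–(6,4) (|4−6| = |2−4| = 2); (5,3)–(6,4) (|5−6| = |3−4| = 1).
Total attacking pairs: 5.

5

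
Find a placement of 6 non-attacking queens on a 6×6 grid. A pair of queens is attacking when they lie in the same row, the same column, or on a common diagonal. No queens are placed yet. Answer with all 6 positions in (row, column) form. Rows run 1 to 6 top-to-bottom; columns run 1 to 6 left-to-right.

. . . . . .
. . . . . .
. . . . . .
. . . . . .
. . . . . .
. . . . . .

Row 1: Safe: 1, 2, 3, 4, 5, 6. Place at column 3.
Row 2: attacked by (1,3)→{2,3,4}. Safe: 1, 5, 6. Place at column 6.
Row 3: attacked by (1,3)→{1,3,5}; (2,6)→{5,6}. Safe: 2, 4. Place at column 2.
Row 4: attacked by (1,3)→{3,6}; (2,6)→{4,6}; (3,2)→{1,2,3}. Safe: 5. Place at column 5.
Row 5: attacked by (1,3)→{3}; (2,6)→{3,6}; (3,2)→{2,4}; (4,5)→{4,5,6}. Safe: 1. Place at column 1.
Row 6: attacked by (1,3)→{3}; (2,6)→{2,6}; (3,2)→{2,5}; (4,5)→{3,5}; (5,1)→{1,2}. Safe: 4. Place at column 4.
Columns [3, 6, 2, 5, 1, 4], r−c [-2, -4, 1, -1, 4, 2], r+c [4, 8, 5, 9, 6, 10] are all distinct, so no two queens attack.

(1,3) (2,6) (3,2) (4,5) (5,1) (6,4)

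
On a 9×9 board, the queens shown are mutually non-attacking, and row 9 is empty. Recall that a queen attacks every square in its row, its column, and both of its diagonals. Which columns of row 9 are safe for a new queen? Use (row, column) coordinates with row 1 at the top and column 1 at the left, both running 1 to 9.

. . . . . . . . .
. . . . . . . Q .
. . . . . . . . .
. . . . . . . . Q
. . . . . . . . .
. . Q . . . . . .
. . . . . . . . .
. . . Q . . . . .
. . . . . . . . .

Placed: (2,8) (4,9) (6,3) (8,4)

columns 2, 7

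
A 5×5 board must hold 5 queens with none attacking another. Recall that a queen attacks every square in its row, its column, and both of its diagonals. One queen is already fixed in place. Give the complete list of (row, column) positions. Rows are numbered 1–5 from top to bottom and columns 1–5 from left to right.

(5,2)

Row 1: attacked by (5,2)→{2}. Safe: 1, 3, 4, 5. Place at column 4.
Row 2: attacked by (1,4)→{3,4,5}; (5,2)→{2,5}. Safe: 1. Place at column 1.
Row 3: attacked by (1,4)→{2,4}; (2,1)→{1,2}; (5,2)→{2,4}. Safe: 3, 5. Place at column 3.
Row 4: attacked by (1,4)→{1,4}; (2,1)→{1,3}; (3,3)→{2,3,4}; (5,2)→{1,2,3}. Safe: 5. Place at column 5.
Columns [4, 1, 3, 5, 2], r−c [-3, 1, 0, -1, 3], r+c [5, 3, 6, 9, 7] are all distinct, so no two queens attack.

(1,4) (2,1) (3,3) (4,5) (5,2)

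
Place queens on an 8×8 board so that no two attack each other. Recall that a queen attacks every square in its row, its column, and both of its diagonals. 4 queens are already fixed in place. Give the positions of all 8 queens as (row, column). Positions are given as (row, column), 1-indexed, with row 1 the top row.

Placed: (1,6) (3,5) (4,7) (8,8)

Row 2: attacked by (1,6)→{5,6,7}; (3,5)→{4,5,6}; (4,7)→{5,7}; (8,8)→{2,8}. Safe: 1, 3. Place at column 3.
Row 5: attacked by (1,6)→{2,6}; (2,3)→{3,6}; (3,5)→{3,5,7}; (4,7)→{6,7,8}; (8,8)→{5,8}. Safe: 1, 4. Place at column 1.
Row 6: attacked by (1,6)→{1,6}; (2,3)→{3,7}; (3,5)→{2,5,8}; (4,7)→{5,7}; (5,1)→{1,2}; (8,8)→{6,8}. Safe: 4. Place at column 4.
Row 7: attacked by (1,6)→{6}; (2,3)→{3,8}; (3,5)→{1,5}; (4,7)→{4,7}; (5,1)→{1,3}; (6,4)→{3,4,5}; (8,8)→{7,8}. Safe: 2. Place at column 2.
Columns [6, 3, 5, 7, 1, 4, 2, 8], r−c [-5, -1, -2, -3, 4, 2, 5, 0], r+c [7, 5, 8, 11, 6, 10, 9, 16] are all distinct, so no two queens attack.

(1,6) (2,3) (3,5) (4,7) (5,1) (6,4) (7,2) (8,8)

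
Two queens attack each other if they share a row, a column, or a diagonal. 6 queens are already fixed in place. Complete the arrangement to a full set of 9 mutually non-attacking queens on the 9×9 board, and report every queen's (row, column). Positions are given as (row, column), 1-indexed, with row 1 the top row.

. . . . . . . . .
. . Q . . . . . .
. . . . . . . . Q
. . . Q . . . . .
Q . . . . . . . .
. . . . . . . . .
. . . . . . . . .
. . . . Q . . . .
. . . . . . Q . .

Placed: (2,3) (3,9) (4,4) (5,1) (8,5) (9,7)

Row 1: attacked by (2,3)→{2,3,4}; (3,9)→{7,9}; (4,4)→{1,4,7}; (5,1)→{1,5}; (8,5)→{5}; (9,7)→{7}. Safe: 6, 8. Place at column 6.
Row 6: attacked by (1,6)→{1,6}; (2,3)→{3,7}; (3,9)→{6,9}; (4,4)→{2,4,6}; (5,1)→{1,2}; (8,5)→{3,5,7}; (9,7)→{4,7}. Safe: 8. Place at column 8.
Row 7: attacked by (1,6)→{6}; (2,3)→{3,8}; (3,9)→{5,9}; (4,4)→{1,4,7}; (5,1)→{1,3}; (6,8)→{7,8,9}; (8,5)→{4,5,6}; (9,7)→{5,7,9}. Safe: 2. Place at column 2.
Columns [6, 3, 9, 4, 1, 8, 2, 5, 7], r−c [-5, -1, -6, 0, 4, -2, 5, 3, 2], r+c [7, 5, 12, 8, 6, 14, 9, 13, 16] are all distinct, so no two queens attack.

(1,6) (2,3) (3,9) (4,4) (5,1) (6,8) (7,2) (8,5) (9,7)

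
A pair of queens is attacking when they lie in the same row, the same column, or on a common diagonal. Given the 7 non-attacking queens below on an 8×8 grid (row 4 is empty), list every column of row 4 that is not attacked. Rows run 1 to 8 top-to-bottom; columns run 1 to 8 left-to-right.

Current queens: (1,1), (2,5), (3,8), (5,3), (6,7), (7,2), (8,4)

(1,1) attacks row 4 at column 1 and diagonals 4.
(2,5) attacks row 4 at column 5 and diagonals 3, 7.
(3,8) attacks row 4 at column 8 and diagonals 7.
(5,3) attacks row 4 at column 3 and diagonals 2, 4.
(6,7) attacks row 4 at column 7 and diagonals 5.
(7,2) attacks row 4 at column 2 and diagonals 5.
(8,4) attacks row 4 at column 4 and diagonals 8.
Attacked columns: {1, 2, 3, 4, 5, 7, 8}. Safe: {6}.

columns 6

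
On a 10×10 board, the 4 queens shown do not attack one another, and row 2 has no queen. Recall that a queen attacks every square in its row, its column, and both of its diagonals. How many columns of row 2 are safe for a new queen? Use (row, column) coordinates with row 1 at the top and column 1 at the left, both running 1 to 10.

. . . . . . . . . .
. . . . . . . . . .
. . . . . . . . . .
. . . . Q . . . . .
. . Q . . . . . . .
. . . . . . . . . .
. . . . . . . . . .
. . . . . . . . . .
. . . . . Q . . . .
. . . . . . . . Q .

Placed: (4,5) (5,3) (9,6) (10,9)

(4,5) attacks row 2 at column 5 and diagonals 3, 7.
(5,3) attacks row 2 at column 3 and diagonals 6.
(9,6) attacks row 2 at column 6.
(10,9) attacks row 2 at column 9 and diagonals 1.
Attacked columns: {1, 3, 5, 6, 7, 9}. Safe: {2, 4, 8, 10}.

4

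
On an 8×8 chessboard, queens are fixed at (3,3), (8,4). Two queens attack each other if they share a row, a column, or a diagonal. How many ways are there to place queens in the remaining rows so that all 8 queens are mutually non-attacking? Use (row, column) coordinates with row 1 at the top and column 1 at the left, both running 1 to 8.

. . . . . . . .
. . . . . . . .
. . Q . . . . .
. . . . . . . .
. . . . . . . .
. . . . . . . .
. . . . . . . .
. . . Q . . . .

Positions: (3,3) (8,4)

Branch on row 1: col 2 → 1; col 6 → 0; col 7 → 1; col 8 → 0.
Sum: 1 + 0 + 1 + 0 = 2.

2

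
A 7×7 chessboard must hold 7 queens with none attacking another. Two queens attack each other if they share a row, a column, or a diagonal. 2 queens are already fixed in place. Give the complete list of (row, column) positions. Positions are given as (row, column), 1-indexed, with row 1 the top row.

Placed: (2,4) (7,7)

Row 1: attacked by (2,4)→{3,4,5}; (7,7)→{1,7}. Safe: 2, 6. Place at column 2.
Row 3: attacked by (1,2)→{2,4}; (2,4)→{3,4,5}; (7,7)→{3,7}. Safe: 1, 6. Place at column 6.
Row 4: attacked by (1,2)→{2,5}; (2,4)→{2,4,6}; (3,6)→{5,6,7}; (7,7)→{4,7}. Safe: 1, 3. Place at column 1.
Row 5: attacked by (1,2)→{2,6}; (2,4)→{1,4,7}; (3,6)→{4,6}; (4,1)→{1,2}; (7,7)→{5,7}. Safe: 3. Place at column 3.
Row 6: attacked by (1,2)→{2,7}; (2,4)→{4}; (3,6)→{3,6}; (4,1)→{1,3}; (5,3)→{2,3,4}; (7,7)→{6,7}. Safe: 5. Place at column 5.
Columns [2, 4, 6, 1, 3, 5, 7], r−c [-1, -2, -3, 3, 2, 1, 0], r+c [3, 6, 9, 5, 8, 11, 14] are all distinct, so no two queens attack.

(1,2) (2,4) (3,6) (4,1) (5,3) (6,5) (7,7)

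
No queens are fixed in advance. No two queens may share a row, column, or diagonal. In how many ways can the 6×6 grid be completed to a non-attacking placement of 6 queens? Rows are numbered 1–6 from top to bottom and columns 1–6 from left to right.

4

Branch on row 1: col 1 → 0; col 2 → 1; col 3 → 1; col 4 → 1; col 5 → 1; col 6 → 0.
Sum: 0 + 1 + 1 + 1 + 1 + 0 = 4.
(This is the classic 6-queens count.)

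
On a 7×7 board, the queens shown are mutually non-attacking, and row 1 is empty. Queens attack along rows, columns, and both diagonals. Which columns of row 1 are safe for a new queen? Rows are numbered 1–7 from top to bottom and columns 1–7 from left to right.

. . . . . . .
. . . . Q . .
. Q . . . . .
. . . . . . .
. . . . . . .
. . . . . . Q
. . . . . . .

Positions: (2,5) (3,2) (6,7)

columns 1, 3

(2,5) attacks row 1 at column 5 and diagonals 4, 6.
(3,2) attacks row 1 at column 2 and diagonals 4.
(6,7) attacks row 1 at column 7 and diagonals 2.
Attacked columns: {2, 4, 5, 6, 7}. Safe: {1, 3}.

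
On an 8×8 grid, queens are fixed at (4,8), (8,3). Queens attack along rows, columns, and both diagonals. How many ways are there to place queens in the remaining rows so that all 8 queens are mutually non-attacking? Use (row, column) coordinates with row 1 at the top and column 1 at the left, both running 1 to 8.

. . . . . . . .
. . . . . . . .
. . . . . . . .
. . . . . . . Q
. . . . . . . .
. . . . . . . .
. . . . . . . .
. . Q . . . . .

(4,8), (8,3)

4

Branch on row 1: col 1 → 1; col 2 → 1; col 4 → 1; col 6 → 1; col 7 → 0.
Sum: 1 + 1 + 1 + 1 + 0 = 4.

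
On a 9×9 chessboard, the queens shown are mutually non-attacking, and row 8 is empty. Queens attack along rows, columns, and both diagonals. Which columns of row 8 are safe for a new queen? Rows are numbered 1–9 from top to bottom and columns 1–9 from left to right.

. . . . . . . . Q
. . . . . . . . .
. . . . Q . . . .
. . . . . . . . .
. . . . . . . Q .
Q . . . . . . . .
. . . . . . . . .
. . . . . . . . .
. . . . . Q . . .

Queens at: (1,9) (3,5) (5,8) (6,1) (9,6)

(1,9) attacks row 8 at column 9 and diagonals 2.
(3,5) attacks row 8 at column 5.
(5,8) attacks row 8 at column 8 and diagonals 5.
(6,1) attacks row 8 at column 1 and diagonals 3.
(9,6) attacks row 8 at column 6 and diagonals 5, 7.
Attacked columns: {1, 2, 3, 5, 6, 7, 8, 9}. Safe: {4}.

columns 4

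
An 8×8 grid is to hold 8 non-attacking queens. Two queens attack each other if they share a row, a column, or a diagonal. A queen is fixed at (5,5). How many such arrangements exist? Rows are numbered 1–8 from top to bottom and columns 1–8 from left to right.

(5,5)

8

Branch on row 1: col 2 → 0; col 3 → 3; col 4 → 1; col 6 → 3; col 7 → 1; col 8 → 0.
Sum: 0 + 3 + 1 + 3 + 1 + 0 = 8.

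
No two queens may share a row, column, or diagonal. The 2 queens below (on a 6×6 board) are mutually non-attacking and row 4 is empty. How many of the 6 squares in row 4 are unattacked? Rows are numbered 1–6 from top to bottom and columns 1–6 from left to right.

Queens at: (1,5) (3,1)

3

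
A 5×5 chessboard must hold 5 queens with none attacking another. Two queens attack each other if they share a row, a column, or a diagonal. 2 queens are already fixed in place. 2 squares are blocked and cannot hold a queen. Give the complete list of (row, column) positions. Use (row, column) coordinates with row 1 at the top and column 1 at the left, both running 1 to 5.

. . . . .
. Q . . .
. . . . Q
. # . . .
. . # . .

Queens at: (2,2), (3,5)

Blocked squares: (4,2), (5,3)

Row 1: attacked by (2,2)→{1,2,3}; (3,5)→{3,5}. Safe: 4. Place at column 4.
Row 4: attacked by (1,4)→{1,4}; (2,2)→{2,4}; (3,5)→{4,5}. Blocked: 2. Safe: 3. Place at column 3.
Row 5: attacked by (1,4)→{4}; (2,2)→{2,5}; (3,5)→{3,5}; (4,3)→{2,3,4}. Blocked: 3. Safe: 1. Place at column 1.
Columns [4, 2, 5, 3, 1], r−c [-3, 0, -2, 1, 4], r+c [5, 4, 8, 7, 6] are all distinct, so no two queens attack.

(1,4) (2,2) (3,5) (4,3) (5,1)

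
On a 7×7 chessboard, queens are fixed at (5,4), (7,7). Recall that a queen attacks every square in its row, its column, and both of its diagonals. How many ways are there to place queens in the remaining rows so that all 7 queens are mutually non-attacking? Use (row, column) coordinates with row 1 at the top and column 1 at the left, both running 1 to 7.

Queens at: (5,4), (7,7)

Branch on row 1: col 2 → 0; col 3 → 0; col 5 → 1; col 6 → 0.
Sum: 0 + 0 + 1 + 0 = 1.

1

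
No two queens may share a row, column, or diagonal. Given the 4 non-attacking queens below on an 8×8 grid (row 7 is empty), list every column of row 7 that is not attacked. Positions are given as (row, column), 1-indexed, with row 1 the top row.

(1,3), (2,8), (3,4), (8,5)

columns 1, 2, 7

(1,3) attacks row 7 at column 3.
(2,8) attacks row 7 at column 8 and diagonals 3.
(3,4) attacks row 7 at column 4 and diagonals 8.
(8,5) attacks row 7 at column 5 and diagonals 4, 6.
Attacked columns: {3, 4, 5, 6, 8}. Safe: {1, 2, 7}.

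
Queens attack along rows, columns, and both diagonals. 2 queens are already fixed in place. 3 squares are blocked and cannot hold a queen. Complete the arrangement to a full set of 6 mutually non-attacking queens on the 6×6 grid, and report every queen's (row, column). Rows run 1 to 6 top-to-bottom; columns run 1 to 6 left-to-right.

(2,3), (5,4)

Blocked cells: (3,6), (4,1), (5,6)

(1,5) (2,3) (3,1) (4,6) (5,4) (6,2)

Row 1: attacked by (2,3)→{2,3,4}; (5,4)→{4}. Safe: 1, 5, 6. Place at column 5.
Row 3: attacked by (1,5)→{3,5}; (2,3)→{2,3,4}; (5,4)→{2,4,6}. Blocked: 6. Safe: 1. Place at column 1.
Row 4: attacked by (1,5)→{2,5}; (2,3)→{1,3,5}; (3,1)→{1,2}; (5,4)→{3,4,5}. Blocked: 1. Safe: 6. Place at column 6.
Row 6: attacked by (1,5)→{5}; (2,3)→{3}; (3,1)→{1,4}; (4,6)→{4,6}; (5,4)→{3,4,5}. Safe: 2. Place at column 2.
Columns [5, 3, 1, 6, 4, 2], r−c [-4, -1, 2, -2, 1, 4], r+c [6, 5, 4, 10, 9, 8] are all distinct, so no two queens attack.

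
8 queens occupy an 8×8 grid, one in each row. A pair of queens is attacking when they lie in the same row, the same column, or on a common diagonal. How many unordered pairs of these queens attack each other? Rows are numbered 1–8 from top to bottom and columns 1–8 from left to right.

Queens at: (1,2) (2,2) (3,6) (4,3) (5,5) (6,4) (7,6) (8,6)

Same column: (1,2)–(2,2) (column 2); (3,6)–(7,6) (column 6); (3,6)–(8,6) (column 6); (7,6)–(8,6) (column 6).
Same diagonal: (2,2)–(5,5) (|2−5| = |2−5| = 3); (4,3)–(7,6) (|4−7| = |3−6| = 3); (5,5)–(6,4) (|5−6| = |5−4| = 1); (6,4)–(8,6) (|6−8| = |4−6| = 2).
Total attacking pairs: 8.

8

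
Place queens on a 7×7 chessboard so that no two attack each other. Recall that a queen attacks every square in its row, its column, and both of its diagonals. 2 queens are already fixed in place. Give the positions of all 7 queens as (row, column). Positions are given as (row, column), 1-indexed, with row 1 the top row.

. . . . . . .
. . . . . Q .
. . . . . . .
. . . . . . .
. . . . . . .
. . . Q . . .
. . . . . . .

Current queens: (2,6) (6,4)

Row 1: attacked by (2,6)→{5,6,7}; (6,4)→{4}. Safe: 1, 2, 3. Place at column 3.
Row 3: attacked by (1,3)→{1,3,5}; (2,6)→{5,6,7}; (6,4)→{1,4,7}. Safe: 2. Place at column 2.
Row 4: attacked by (1,3)→{3,6}; (2,6)→{4,6}; (3,2)→{1,2,3}; (6,4)→{2,4,6}. Safe: 5, 7. Place at column 5.
Row 5: attacked by (1,3)→{3,7}; (2,6)→{3,6}; (3,2)→{2,4}; (4,5)→{4,5,6}; (6,4)→{3,4,5}. Safe: 1. Place at column 1.
Row 7: attacked by (1,3)→{3}; (2,6)→{1,6}; (3,2)→{2,6}; (4,5)→{2,5}; (5,1)→{1,3}; (6,4)→{3,4,5}. Safe: 7. Place at column 7.
Columns [3, 6, 2, 5, 1, 4, 7], r−c [-2, -4, 1, -1, 4, 2, 0], r+c [4, 8, 5, 9, 6, 10, 14] are all distinct, so no two queens attack.

(1,3) (2,6) (3,2) (4,5) (5,1) (6,4) (7,7)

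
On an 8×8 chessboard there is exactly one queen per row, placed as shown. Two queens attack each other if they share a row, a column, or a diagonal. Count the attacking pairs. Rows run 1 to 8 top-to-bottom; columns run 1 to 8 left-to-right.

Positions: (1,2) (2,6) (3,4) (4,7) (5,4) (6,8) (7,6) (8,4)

6

Same column: (2,6)–(7,6) (column 6); (3,4)–(5,4) (column 4); (3,4)–(8,4) (column 4); (5,4)–(8,4) (column 4).
Same diagonal: (1,2)–(3,4) (|1−3| = |2−4| = 2); (5,4)–(7,6) (|5−7| = |4−6| = 2).
Total attacking pairs: 6.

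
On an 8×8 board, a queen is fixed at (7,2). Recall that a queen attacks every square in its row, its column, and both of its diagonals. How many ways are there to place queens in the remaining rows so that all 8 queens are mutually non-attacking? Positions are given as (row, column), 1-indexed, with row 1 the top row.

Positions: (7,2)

Branch on row 1: col 1 → 2; col 3 → 3; col 4 → 1; col 5 → 2; col 6 → 5; col 7 → 3.
Sum: 2 + 3 + 1 + 2 + 5 + 3 = 16.

16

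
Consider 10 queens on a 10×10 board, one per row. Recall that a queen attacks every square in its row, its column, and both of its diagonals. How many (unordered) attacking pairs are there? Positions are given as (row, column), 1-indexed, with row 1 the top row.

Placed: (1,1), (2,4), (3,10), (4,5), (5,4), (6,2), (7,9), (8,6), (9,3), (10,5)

4

Same column: (2,4)–(5,4) (column 4); (4,5)–(10,5) (column 5).
Same diagonal: (2,4)–(7,9) (|2−7| = |4−9| = 5); (4,5)–(5,4) (|4−5| = |5−4| = 1).
Total attacking pairs: 4.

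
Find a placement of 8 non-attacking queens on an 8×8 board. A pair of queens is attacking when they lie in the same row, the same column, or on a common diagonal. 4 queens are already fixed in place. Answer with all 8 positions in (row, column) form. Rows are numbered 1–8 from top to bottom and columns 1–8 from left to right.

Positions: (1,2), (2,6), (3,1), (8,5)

Row 4: attacked by (1,2)→{2,5}; (2,6)→{4,6,8}; (3,1)→{1,2}; (8,5)→{1,5}. Safe: 3, 7. Place at column 7.
Row 5: attacked by (1,2)→{2,6}; (2,6)→{3,6}; (3,1)→{1,3}; (4,7)→{6,7,8}; (8,5)→{2,5,8}. Safe: 4. Place at column 4.
Row 6: attacked by (1,2)→{2,7}; (2,6)→{2,6}; (3,1)→{1,4}; (4,7)→{5,7}; (5,4)→{3,4,5}; (8,5)→{3,5,7}. Safe: 8. Place at column 8.
Row 7: attacked by (1,2)→{2,8}; (2,6)→{1,6}; (3,1)→{1,5}; (4,7)→{4,7}; (5,4)→{2,4,6}; (6,8)→{7,8}; (8,5)→{4,5,6}. Safe: 3. Place at column 3.
Columns [2, 6, 1, 7, 4, 8, 3, 5], r−c [-1, -4, 2, -3, 1, -2, 4, 3], r+c [3, 8, 4, 11, 9, 14, 10, 13] are all distinct, so no two queens attack.

(1,2) (2,6) (3,1) (4,7) (5,4) (6,8) (7,3) (8,5)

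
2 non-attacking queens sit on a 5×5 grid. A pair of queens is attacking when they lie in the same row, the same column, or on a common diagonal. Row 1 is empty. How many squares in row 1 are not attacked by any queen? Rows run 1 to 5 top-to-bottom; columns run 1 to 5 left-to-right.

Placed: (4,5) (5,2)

3

(4,5) attacks row 1 at column 5 and diagonals 2.
(5,2) attacks row 1 at column 2.
Attacked columns: {2, 5}. Safe: {1, 3, 4}.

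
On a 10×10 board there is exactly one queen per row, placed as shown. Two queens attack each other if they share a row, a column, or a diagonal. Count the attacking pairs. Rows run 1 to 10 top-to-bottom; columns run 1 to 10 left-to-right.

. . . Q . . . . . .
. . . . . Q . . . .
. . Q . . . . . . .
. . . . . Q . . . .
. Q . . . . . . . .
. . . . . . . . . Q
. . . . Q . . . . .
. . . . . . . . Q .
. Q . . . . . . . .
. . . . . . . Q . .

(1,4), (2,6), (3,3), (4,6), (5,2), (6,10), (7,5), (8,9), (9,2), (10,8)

Same column: (2,6)–(4,6) (column 6); (5,2)–(9,2) (column 2).
Same diagonal: (2,6)–(6,10) (|2−6| = |6−10| = 4); (7,5)–(10,8) (|7−10| = |5−8| = 3).
Total attacking pairs: 4.

4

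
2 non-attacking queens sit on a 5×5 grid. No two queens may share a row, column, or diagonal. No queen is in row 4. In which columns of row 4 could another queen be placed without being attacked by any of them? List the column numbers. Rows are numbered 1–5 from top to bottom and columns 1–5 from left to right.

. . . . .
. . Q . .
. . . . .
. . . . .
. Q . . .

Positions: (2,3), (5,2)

columns 4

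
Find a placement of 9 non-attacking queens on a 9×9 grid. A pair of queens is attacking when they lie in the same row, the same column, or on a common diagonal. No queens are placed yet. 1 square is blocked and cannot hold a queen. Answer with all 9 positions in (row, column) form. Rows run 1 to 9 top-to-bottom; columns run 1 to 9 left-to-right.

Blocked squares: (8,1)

Row 1: Safe: 1, 2, 3, 4, 5, 6, 7, 8, 9. Place at column 3.
Row 2: attacked by (1,3)→{2,3,4}. Safe: 1, 5, 6, 7, 8, 9. Place at column 1.
Row 3: attacked by (1,3)→{1,3,5}; (2,1)→{1,2}. Safe: 4, 6, 7, 8, 9. Place at column 9.
Row 4: attacked by (1,3)→{3,6}; (2,1)→{1,3}; (3,9)→{8,9}. Safe: 2, 4, 5, 7. Place at column 7.
Row 5: attacked by (1,3)→{3,7}; (2,1)→{1,4}; (3,9)→{7,9}; (4,7)→{6,7,8}. Safe: 2, 5. Place at column 5.
Row 6: attacked by (1,3)→{3,8}; (2,1)→{1,5}; (3,9)→{6,9}; (4,7)→{5,7,9}; (5,5)→{4,5,6}. Safe: 2. Place at column 2.
Row 7: attacked by (1,3)→{3,9}; (2,1)→{1,6}; (3,9)→{5,9}; (4,7)→{4,7}; (5,5)→{3,5,7}; (6,2)→{1,2,3}. Safe: 8. Place at column 8.
Row 8: attacked by (1,3)→{3}; (2,1)→{1,7}; (3,9)→{4,9}; (4,7)→{3,7}; (5,5)→{2,5,8}; (6,2)→{2,4}; (7,8)→{7,8,9}. Blocked: 1. Safe: 6. Place at column 6.
Row 9: attacked by (1,3)→{3}; (2,1)→{1,8}; (3,9)→{3,9}; (4,7)→{2,7}; (5,5)→{1,5,9}; (6,2)→{2,5}; (7,8)→{6,8}; (8,6)→{5,6,7}. Safe: 4. Place at column 4.
Columns [3, 1, 9, 7, 5, 2, 8, 6, 4], r−c [-2, 1, -6, -3, 0, 4, -1, 2, 5], r+c [4, 3, 12, 11, 10, 8, 15, 14, 13] are all distinct, so no two queens attack.

(1,3) (2,1) (3,9) (4,7) (5,5) (6,2) (7,8) (8,6) (9,4)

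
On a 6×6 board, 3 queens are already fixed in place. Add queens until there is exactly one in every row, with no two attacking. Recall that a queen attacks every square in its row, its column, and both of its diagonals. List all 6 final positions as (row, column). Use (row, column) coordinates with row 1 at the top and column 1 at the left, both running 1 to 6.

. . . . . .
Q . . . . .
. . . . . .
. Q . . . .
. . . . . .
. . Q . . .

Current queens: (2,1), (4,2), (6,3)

Row 1: attacked by (2,1)→{1,2}; (4,2)→{2,5}; (6,3)→{3}. Safe: 4, 6. Place at column 4.
Row 3: attacked by (1,4)→{2,4,6}; (2,1)→{1,2}; (4,2)→{1,2,3}; (6,3)→{3,6}. Safe: 5. Place at column 5.
Row 5: attacked by (1,4)→{4}; (2,1)→{1,4}; (3,5)→{3,5}; (4,2)→{1,2,3}; (6,3)→{2,3,4}. Safe: 6. Place at column 6.
Columns [4, 1, 5, 2, 6, 3], r−c [-3, 1, -2, 2, -1, 3], r+c [5, 3, 8, 6, 11, 9] are all distinct, so no two queens attack.

(1,4) (2,1) (3,5) (4,2) (5,6) (6,3)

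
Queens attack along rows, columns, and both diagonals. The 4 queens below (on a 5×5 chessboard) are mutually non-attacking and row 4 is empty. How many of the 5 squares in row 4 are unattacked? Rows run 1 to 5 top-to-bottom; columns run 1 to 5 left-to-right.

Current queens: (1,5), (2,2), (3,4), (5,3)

1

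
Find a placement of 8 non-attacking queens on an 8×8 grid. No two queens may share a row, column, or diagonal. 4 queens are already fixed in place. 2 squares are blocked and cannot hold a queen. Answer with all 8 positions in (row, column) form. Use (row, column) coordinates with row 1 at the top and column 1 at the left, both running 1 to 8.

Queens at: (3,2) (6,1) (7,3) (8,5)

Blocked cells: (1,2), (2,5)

Row 1: attacked by (3,2)→{2,4}; (6,1)→{1,6}; (7,3)→{3}; (8,5)→{5}. Blocked: 2. Safe: 7, 8. Place at column 7.
Row 2: attacked by (1,7)→{6,7,8}; (3,2)→{1,2,3}; (6,1)→{1,5}; (7,3)→{3,8}; (8,5)→{5}. Blocked: 5. Safe: 4. Place at column 4.
Row 4: attacked by (1,7)→{4,7}; (2,4)→{2,4,6}; (3,2)→{1,2,3}; (6,1)→{1,3}; (7,3)→{3,6}; (8,5)→{1,5}. Safe: 8. Place at column 8.
Row 5: attacked by (1,7)→{3,7}; (2,4)→{1,4,7}; (3,2)→{2,4}; (4,8)→{7,8}; (6,1)→{1,2}; (7,3)→{1,3,5}; (8,5)→{2,5,8}. Safe: 6. Place at column 6.
Columns [7, 4, 2, 8, 6, 1, 3, 5], r−c [-6, -2, 1, -4, -1, 5, 4, 3], r+c [8, 6, 5, 12, 11, 7, 10, 13] are all distinct, so no two queens attack.

(1,7) (2,4) (3,2) (4,8) (5,6) (6,1) (7,3) (8,5)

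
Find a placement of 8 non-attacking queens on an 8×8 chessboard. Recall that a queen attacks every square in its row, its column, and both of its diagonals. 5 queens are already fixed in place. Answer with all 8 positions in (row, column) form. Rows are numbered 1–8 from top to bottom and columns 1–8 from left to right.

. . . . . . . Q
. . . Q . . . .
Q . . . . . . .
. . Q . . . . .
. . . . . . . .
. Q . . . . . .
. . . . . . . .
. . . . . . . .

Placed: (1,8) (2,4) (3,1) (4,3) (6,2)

(1,8) (2,4) (3,1) (4,3) (5,6) (6,2) (7,7) (8,5)

Row 5: attacked by (1,8)→{4,8}; (2,4)→{1,4,7}; (3,1)→{1,3}; (4,3)→{2,3,4}; (6,2)→{1,2,3}. Safe: 5, 6. Place at column 6.
Row 7: attacked by (1,8)→{2,8}; (2,4)→{4}; (3,1)→{1,5}; (4,3)→{3,6}; (5,6)→{4,6,8}; (6,2)→{1,2,3}. Safe: 7. Place at column 7.
Row 8: attacked by (1,8)→{1,8}; (2,4)→{4}; (3,1)→{1,6}; (4,3)→{3,7}; (5,6)→{3,6}; (6,2)→{2,4}; (7,7)→{6,7,8}. Safe: 5. Place at column 5.
Columns [8, 4, 1, 3, 6, 2, 7, 5], r−c [-7, -2, 2, 1, -1, 4, 0, 3], r+c [9, 6, 4, 7, 11, 8, 14, 13] are all distinct, so no two queens attack.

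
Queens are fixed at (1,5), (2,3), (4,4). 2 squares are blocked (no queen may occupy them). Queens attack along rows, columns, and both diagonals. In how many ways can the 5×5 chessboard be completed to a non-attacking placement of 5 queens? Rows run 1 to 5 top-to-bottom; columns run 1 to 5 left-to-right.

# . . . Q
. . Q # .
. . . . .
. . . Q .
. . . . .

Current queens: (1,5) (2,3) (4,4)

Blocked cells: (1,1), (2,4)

1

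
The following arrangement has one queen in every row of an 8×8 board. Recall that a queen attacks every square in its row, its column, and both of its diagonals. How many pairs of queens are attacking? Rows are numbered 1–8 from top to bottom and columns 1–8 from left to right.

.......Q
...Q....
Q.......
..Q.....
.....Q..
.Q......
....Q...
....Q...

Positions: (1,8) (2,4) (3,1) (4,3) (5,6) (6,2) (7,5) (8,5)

2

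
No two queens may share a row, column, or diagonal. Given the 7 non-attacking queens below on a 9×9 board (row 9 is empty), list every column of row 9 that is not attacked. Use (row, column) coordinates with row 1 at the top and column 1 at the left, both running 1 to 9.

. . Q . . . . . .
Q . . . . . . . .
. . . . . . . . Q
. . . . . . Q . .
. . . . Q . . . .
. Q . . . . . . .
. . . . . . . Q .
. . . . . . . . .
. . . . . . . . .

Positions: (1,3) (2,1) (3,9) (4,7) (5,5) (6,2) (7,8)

columns 4

(1,3) attacks row 9 at column 3.
(2,1) attacks row 9 at column 1 and diagonals 8.
(3,9) attacks row 9 at column 9 and diagonals 3.
(4,7) attacks row 9 at column 7 and diagonals 2.
(5,5) attacks row 9 at column 5 and diagonals 1, 9.
(6,2) attacks row 9 at column 2 and diagonals 5.
(7,8) attacks row 9 at column 8 and diagonals 6.
Attacked columns: {1, 2, 3, 5, 6, 7, 8, 9}. Safe: {4}.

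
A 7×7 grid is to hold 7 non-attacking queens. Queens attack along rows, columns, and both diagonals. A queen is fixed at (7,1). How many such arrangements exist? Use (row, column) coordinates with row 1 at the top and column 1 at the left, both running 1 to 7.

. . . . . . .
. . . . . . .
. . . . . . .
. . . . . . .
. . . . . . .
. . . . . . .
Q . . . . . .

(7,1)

Branch on row 1: col 2 → 0; col 3 → 1; col 4 → 1; col 5 → 1; col 6 → 1.
Sum: 0 + 1 + 1 + 1 + 1 = 4.

4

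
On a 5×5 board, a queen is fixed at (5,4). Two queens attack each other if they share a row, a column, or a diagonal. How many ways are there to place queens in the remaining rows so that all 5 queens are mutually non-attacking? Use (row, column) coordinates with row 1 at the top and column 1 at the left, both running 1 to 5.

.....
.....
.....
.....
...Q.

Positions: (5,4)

2

Branch on row 1: col 1 → 1; col 2 → 1; col 3 → 0; col 5 → 0.
Sum: 1 + 1 + 0 + 0 = 2.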